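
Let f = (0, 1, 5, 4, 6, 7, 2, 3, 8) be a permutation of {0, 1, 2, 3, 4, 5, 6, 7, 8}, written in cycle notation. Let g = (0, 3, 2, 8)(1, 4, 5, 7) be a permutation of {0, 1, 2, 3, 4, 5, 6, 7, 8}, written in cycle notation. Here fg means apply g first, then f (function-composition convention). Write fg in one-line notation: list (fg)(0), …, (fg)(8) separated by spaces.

8 6 0 3 4 2 7 5 1

Chase each element through g then f: 0 → 3 → 8; 1 → 4 → 6; 2 → 8 → 0; 3 → 2 → 3; 4 → 5 → 4; 5 → 7 → 2; 6 → 6 → 7; 7 → 1 → 5; 8 → 0 → 1.
So fg in one-line form is 8 6 0 3 4 2 7 5 1.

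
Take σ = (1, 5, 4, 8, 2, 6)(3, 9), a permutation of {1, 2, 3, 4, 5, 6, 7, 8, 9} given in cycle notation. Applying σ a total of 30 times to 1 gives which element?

1

1 lies in the 6-cycle (1, 5, 4, 8, 2, 6).
Since the cycle has length 6, σ^30 acts on it the same as σ^0 (30 mod 6 = 0).
So σ^30(1) = 1.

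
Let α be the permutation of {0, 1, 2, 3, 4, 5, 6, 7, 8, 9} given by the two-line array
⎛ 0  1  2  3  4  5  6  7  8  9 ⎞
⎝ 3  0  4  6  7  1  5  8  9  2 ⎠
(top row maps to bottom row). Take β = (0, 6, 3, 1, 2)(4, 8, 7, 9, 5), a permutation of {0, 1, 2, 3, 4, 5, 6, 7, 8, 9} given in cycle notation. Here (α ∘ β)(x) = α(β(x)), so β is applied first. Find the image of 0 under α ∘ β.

5

β(0) = 6, then α(6) = 5; composing gives (α ∘ β)(0) = 5.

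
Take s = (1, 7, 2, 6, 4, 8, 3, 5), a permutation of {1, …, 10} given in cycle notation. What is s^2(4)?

4 lies in the 8-cycle (1, 7, 2, 6, 4, 8, 3, 5).
Advancing 2 steps from 4: 4 → 8 → 3.

3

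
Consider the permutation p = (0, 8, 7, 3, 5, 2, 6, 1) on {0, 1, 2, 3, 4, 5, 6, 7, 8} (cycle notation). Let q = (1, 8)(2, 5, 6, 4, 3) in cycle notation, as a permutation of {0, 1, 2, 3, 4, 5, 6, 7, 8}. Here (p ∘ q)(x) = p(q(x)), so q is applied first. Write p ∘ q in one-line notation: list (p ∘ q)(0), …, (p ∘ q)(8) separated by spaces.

8 7 2 6 5 1 4 3 0

For each element, apply q then p: 0 → 0 → 8; 1 → 8 → 7; 2 → 5 → 2; 3 → 2 → 6; 4 → 3 → 5; 5 → 6 → 1; 6 → 4 → 4; 7 → 7 → 3; 8 → 1 → 0.
So p ∘ q in one-line form is 8 7 2 6 5 1 4 3 0.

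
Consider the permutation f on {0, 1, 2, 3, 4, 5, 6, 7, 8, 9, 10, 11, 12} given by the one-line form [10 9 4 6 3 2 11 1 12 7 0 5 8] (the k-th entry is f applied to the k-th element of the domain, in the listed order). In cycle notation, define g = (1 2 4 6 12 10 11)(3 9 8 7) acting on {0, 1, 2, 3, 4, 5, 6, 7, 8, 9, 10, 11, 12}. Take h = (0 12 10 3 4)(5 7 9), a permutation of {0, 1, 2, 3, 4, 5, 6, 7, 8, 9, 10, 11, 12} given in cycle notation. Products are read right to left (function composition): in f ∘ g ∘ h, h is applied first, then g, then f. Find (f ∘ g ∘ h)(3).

11

Apply the permutations in order: h(3) = 4, then g(4) = 6, then f(6) = 11. So (f ∘ g ∘ h)(3) = 11.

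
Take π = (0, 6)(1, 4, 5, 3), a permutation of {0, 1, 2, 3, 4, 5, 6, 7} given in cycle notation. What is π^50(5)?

5 lies in the 4-cycle (1, 4, 5, 3).
Powers repeat with period 4 on this cycle, and 50 mod 4 = 2, so π^50(5) = π^2(5).
Advancing 2 steps from 5: 5 → 3 → 1.

1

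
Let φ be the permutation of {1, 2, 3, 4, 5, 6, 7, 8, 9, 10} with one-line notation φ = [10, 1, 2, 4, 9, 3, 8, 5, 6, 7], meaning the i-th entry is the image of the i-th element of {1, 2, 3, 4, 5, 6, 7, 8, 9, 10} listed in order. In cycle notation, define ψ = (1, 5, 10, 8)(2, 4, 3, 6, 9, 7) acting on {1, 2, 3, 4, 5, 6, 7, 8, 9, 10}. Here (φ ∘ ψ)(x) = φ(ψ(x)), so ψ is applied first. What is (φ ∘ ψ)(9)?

8

(φ ∘ ψ)(9) = φ(ψ(9)). ψ(9) = 7, then φ(7) = 8. So (φ ∘ ψ)(9) = 8.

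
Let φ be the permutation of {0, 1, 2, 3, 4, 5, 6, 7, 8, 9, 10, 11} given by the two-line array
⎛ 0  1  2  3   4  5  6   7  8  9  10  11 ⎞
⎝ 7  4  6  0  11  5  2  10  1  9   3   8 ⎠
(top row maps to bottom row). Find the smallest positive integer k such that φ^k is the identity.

4

Writing φ as disjoint cycles, the cycle lengths are 4, 4, 2, 1, 1.
Since disjoint cycles commute, ord(φ) = lcm(4, 4, 2) = 4.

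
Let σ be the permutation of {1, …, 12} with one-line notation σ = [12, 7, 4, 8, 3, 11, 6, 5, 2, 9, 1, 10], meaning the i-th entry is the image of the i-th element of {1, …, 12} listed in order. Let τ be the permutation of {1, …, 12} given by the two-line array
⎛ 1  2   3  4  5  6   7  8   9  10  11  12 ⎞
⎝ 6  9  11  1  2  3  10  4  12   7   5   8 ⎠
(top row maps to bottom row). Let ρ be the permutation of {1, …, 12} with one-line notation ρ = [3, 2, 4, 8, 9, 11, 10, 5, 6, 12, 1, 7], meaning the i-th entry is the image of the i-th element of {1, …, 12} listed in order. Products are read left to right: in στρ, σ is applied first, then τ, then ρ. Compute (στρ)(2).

Chase 2: σ(2) = 7; τ(7) = 10; ρ(10) = 12. Hence (στρ)(2) = 12.

12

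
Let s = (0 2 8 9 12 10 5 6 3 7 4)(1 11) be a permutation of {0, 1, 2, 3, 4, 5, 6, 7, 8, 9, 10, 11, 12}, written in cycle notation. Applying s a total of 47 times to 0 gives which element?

9

0 lies in the 11-cycle (0 2 8 9 12 10 5 6 3 7 4).
Powers repeat with period 11 on this cycle, and 47 mod 11 = 3, so s^47(0) = s^3(0).
Stepping 3 places around the cycle: 0 → 2 → 8 → 9.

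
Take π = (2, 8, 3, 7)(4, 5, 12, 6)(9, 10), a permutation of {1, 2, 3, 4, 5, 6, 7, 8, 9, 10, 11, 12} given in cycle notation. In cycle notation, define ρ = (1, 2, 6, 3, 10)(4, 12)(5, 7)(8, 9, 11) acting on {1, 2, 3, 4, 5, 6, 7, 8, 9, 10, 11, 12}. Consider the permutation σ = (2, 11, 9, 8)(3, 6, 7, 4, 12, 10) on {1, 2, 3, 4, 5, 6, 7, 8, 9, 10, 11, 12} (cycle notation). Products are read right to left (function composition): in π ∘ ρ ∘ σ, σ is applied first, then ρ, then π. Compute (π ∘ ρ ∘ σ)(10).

Apply the permutations in order: σ(10) = 3, then ρ(3) = 10, then π(10) = 9. So (π ∘ ρ ∘ σ)(10) = 9.

9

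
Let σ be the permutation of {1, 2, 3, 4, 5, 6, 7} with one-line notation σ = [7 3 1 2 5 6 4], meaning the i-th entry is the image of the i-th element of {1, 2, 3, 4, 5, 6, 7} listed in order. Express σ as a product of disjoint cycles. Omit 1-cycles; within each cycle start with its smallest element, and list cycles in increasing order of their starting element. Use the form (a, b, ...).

Iterating σ from 1 gives 1 → 7 → 4 → 2 → 3 → 1; that is the 5-cycle (1, 7, 4, 2, 3).
Continuing from each remaining unvisited element yields (1, 7, 4, 2, 3).

(1, 7, 4, 2, 3)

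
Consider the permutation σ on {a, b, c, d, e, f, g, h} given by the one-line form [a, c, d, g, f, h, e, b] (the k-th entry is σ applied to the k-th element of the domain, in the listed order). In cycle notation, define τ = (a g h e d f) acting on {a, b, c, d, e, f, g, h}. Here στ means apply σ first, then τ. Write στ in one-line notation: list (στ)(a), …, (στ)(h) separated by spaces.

(στ)(x) = τ(σ(x)). Computing each image: τ(σ(a)) = τ(a) = g, τ(σ(b)) = τ(c) = c, τ(σ(c)) = τ(d) = f, τ(σ(d)) = τ(g) = h, τ(σ(e)) = τ(f) = a, τ(σ(f)) = τ(h) = e, τ(σ(g)) = τ(e) = d, τ(σ(h)) = τ(b) = b.
Hence στ = [g c f h a e d b].

g c f h a e d b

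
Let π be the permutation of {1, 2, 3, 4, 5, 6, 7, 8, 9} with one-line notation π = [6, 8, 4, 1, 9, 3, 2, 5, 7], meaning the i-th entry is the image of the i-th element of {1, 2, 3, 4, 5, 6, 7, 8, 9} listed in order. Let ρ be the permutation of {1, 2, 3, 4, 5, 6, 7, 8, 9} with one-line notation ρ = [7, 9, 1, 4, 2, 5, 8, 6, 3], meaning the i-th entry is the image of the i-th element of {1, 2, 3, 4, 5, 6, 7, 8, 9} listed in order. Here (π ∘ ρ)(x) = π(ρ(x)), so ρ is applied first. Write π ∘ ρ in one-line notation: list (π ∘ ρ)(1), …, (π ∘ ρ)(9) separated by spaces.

Chase each element through ρ then π: 1 → 7 → 2; 2 → 9 → 7; 3 → 1 → 6; 4 → 4 → 1; 5 → 2 → 8; 6 → 5 → 9; 7 → 8 → 5; 8 → 6 → 3; 9 → 3 → 4.
So π ∘ ρ in one-line form is 2 7 6 1 8 9 5 3 4.

2 7 6 1 8 9 5 3 4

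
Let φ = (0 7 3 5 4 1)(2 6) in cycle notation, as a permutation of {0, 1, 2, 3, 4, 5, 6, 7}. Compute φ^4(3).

3 lies in the 6-cycle (0 7 3 5 4 1).
Stepping 4 places around the cycle: 3 → 5 → 4 → 1 → 0.

0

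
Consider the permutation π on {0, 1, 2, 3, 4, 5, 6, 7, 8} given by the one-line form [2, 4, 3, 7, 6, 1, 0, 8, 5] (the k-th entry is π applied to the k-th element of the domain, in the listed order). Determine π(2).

2 is element number 3 of the domain, and entry number 3 of the one-line form is 3, so π(2) = 3.

3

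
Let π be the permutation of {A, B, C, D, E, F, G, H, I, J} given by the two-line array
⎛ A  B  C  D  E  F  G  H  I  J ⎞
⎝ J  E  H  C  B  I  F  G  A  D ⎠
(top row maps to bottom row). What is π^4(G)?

J

Tracing G → F → … returns to G after 8 steps, so G lies in an 8-cycle (A J D C H G F I).
Stepping 4 places around the cycle: G → F → I → A → J.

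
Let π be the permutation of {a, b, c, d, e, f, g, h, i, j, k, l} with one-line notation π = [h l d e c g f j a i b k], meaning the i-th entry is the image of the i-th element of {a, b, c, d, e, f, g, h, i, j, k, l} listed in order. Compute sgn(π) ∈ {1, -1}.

In disjoint-cycle form the cycle lengths are 4, 3, 3, 2.
A cycle is odd iff its length is even; π has 2 even-length cycles, so sgn(π) = (−1)^2 and π is even.

1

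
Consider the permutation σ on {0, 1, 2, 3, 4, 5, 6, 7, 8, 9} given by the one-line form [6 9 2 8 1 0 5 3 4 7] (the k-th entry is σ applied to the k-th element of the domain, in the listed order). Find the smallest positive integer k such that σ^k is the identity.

Decomposing into disjoint cycles gives cycle lengths 6, 3, 1.
The order is lcm(6, 3) = 6.

6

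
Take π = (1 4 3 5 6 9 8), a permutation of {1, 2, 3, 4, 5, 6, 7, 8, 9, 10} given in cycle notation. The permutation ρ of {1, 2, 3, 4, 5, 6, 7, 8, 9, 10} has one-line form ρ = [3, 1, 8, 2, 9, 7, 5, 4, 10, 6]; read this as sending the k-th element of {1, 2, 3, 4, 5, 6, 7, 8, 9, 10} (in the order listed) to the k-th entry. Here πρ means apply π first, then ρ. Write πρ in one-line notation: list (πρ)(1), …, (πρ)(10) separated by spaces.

2 1 9 8 7 10 5 3 4 6

(πρ)(x) = ρ(π(x)). Computing each image: ρ(π(1)) = ρ(4) = 2, ρ(π(2)) = ρ(2) = 1, ρ(π(3)) = ρ(5) = 9, ρ(π(4)) = ρ(3) = 8, ρ(π(5)) = ρ(6) = 7, ρ(π(6)) = ρ(9) = 10, ρ(π(7)) = ρ(7) = 5, ρ(π(8)) = ρ(1) = 3, ρ(π(9)) = ρ(8) = 4, ρ(π(10)) = ρ(10) = 6.
Hence πρ = [2 1 9 8 7 10 5 3 4 6].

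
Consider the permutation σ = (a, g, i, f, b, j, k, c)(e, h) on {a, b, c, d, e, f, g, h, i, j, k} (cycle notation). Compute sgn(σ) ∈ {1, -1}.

1

The cycle lengths are 8, 2, 1.
A cycle of length ℓ contributes ℓ−1 transpositions, so σ is a product of 7 + 1 = 8 transpositions — even.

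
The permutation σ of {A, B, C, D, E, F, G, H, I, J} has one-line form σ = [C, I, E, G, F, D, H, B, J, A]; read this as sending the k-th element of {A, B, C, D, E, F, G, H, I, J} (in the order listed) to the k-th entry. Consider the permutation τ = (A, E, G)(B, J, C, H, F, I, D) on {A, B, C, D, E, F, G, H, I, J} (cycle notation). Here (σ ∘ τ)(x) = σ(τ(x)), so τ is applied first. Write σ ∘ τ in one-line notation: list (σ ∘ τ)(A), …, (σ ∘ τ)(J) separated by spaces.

F A B I H J C D G E

Chase each element through τ then σ: A → E → F; B → J → A; C → H → B; D → B → I; E → G → H; F → I → J; G → A → C; H → F → D; I → D → G; J → C → E.
Collecting the images, σ ∘ τ = [F A B I H J C D G E].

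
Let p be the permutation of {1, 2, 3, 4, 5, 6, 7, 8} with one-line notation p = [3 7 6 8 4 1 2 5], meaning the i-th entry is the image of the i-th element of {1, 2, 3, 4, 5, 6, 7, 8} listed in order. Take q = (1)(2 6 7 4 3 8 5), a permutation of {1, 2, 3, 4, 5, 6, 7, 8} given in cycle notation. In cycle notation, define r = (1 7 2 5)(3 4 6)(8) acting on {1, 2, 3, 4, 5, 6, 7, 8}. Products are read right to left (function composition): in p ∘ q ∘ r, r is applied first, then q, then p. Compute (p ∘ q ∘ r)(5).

Apply the permutations in order: r(5) = 1, then q(1) = 1, then p(1) = 3. So (p ∘ q ∘ r)(5) = 3.

3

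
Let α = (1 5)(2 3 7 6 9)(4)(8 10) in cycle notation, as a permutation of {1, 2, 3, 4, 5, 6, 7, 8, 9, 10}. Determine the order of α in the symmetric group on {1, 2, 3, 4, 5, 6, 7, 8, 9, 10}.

The disjoint cycles have lengths 5, 2, 2, 1.
The order is lcm(5, 2, 2) = 10.

10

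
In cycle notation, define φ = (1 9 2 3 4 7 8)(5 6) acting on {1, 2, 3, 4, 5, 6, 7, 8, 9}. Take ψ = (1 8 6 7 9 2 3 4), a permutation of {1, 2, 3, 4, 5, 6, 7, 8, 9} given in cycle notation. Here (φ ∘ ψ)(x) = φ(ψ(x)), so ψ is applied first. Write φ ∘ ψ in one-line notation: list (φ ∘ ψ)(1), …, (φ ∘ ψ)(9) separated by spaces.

Chase each element through ψ then φ: 1 → 8 → 1; 2 → 3 → 4; 3 → 4 → 7; 4 → 1 → 9; 5 → 5 → 6; 6 → 7 → 8; 7 → 9 → 2; 8 → 6 → 5; 9 → 2 → 3.
Collecting the images, φ ∘ ψ = [1 4 7 9 6 8 2 5 3].

1 4 7 9 6 8 2 5 3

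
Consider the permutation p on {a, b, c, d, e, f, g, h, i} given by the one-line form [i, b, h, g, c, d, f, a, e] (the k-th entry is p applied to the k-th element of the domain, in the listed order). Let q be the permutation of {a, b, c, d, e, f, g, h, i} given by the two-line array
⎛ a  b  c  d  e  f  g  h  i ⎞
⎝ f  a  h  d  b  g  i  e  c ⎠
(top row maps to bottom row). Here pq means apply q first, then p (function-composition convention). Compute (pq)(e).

(pq)(e) = p(q(e)). q(e) = b, then p(b) = b. So (pq)(e) = b.

b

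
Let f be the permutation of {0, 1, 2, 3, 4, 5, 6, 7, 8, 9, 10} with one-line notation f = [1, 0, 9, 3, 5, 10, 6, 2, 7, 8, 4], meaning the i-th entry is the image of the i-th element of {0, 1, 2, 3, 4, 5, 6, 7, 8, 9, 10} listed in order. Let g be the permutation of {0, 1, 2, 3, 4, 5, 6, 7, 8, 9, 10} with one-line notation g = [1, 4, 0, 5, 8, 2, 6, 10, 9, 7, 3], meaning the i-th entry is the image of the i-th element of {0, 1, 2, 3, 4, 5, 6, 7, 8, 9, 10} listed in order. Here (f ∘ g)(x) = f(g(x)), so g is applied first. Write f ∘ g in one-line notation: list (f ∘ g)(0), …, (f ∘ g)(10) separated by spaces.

0 5 1 10 7 9 6 4 8 2 3

(f ∘ g)(x) = f(g(x)). Computing each image: f(g(0)) = f(1) = 0, f(g(1)) = f(4) = 5, f(g(2)) = f(0) = 1, f(g(3)) = f(5) = 10, f(g(4)) = f(8) = 7, f(g(5)) = f(2) = 9, f(g(6)) = f(6) = 6, f(g(7)) = f(10) = 4, f(g(8)) = f(9) = 8, f(g(9)) = f(7) = 2, f(g(10)) = f(3) = 3.
Hence f ∘ g = [0 5 1 10 7 9 6 4 8 2 3].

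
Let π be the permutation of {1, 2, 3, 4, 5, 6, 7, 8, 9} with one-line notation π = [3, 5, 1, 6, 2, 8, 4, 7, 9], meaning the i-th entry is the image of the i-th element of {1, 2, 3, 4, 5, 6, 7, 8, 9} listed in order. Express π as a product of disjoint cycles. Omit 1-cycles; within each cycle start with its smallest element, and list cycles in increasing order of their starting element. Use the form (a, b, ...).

Iterating π from 1 gives 1 → 3 → 1; that is the 2-cycle (1, 3).
Repeating from the next unused element and collecting all non-trivial cycles gives (1, 3)(2, 5)(4, 6, 8, 7).

(1, 3)(2, 5)(4, 6, 8, 7)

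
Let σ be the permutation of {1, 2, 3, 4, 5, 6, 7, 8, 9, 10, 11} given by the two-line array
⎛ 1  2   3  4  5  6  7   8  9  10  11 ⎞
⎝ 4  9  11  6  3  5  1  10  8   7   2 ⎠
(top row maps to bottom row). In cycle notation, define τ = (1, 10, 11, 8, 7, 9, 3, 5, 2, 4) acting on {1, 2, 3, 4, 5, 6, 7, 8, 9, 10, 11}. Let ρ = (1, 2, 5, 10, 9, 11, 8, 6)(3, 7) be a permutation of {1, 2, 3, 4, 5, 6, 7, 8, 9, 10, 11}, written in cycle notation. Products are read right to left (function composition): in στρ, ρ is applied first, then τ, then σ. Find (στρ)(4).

4

Chase 4: ρ(4) = 4; τ(4) = 1; σ(1) = 4. Hence (στρ)(4) = 4.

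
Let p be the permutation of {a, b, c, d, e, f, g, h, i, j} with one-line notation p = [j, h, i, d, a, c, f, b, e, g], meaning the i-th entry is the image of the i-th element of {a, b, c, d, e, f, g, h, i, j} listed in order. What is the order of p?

14

Decomposing into disjoint cycles gives cycle lengths 7, 2, 1.
The order of p is the least common multiple of its cycle lengths: lcm(7, 2) = 14.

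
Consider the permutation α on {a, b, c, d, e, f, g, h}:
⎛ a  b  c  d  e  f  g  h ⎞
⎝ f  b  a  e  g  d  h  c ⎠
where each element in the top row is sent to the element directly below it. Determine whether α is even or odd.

In disjoint-cycle form the cycle lengths are 7, 1.
A cycle is odd iff its length is even; α has 0 even-length cycles, so sgn(α) = (−1)^0 and α is even.

even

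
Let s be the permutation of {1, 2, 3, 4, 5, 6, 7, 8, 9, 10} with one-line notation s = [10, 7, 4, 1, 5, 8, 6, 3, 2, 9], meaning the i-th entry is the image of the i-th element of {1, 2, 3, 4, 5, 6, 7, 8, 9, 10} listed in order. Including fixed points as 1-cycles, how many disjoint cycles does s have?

The cycle decomposition is (1 10 9 2 7 6 8 3 4)(5), which has 2 cycles (counting 1-cycles).

2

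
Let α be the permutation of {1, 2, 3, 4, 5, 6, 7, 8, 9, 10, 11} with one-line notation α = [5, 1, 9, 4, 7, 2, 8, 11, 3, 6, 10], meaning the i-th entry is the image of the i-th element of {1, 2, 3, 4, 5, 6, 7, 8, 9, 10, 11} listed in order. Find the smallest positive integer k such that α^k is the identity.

Decomposing into disjoint cycles gives cycle lengths 8, 2, 1.
The order of α is the least common multiple of its cycle lengths: lcm(8, 2) = 8.

8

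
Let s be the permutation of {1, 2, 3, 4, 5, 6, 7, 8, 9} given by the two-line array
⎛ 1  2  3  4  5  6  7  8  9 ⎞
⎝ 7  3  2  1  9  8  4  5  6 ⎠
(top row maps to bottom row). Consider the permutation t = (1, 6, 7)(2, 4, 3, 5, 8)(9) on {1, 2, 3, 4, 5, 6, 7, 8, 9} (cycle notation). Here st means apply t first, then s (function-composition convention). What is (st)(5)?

5

(st)(5) = s(t(5)). t(5) = 8, then s(8) = 5. So (st)(5) = 5.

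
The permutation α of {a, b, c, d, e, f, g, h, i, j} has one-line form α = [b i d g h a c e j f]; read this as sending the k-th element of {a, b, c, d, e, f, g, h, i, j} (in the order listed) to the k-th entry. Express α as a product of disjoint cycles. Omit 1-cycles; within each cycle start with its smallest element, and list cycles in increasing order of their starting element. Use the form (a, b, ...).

(a, b, i, j, f)(c, d, g)(e, h)

From a: a → b → i → j → f → a, closing the cycle (a, b, i, j, f).
Repeating from the next unused element and collecting all non-trivial cycles gives (a, b, i, j, f)(c, d, g)(e, h).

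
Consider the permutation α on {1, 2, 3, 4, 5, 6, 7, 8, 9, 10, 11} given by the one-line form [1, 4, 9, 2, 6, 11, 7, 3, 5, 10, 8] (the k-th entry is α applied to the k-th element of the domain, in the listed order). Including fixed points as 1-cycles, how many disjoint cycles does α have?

The cycle decomposition is (1)(2 4)(3 9 5 6 11 8)(7)(10), which has 5 cycles (counting 1-cycles).

5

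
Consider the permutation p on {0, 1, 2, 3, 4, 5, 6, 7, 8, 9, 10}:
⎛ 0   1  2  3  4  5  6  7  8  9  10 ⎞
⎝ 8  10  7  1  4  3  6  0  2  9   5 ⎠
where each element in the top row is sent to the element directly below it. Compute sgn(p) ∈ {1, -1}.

1

In disjoint-cycle form the cycle lengths are 4, 4, 1, 1, 1.
A cycle is odd iff its length is even; p has 2 even-length cycles, so sgn(p) = (−1)^2 and p is even.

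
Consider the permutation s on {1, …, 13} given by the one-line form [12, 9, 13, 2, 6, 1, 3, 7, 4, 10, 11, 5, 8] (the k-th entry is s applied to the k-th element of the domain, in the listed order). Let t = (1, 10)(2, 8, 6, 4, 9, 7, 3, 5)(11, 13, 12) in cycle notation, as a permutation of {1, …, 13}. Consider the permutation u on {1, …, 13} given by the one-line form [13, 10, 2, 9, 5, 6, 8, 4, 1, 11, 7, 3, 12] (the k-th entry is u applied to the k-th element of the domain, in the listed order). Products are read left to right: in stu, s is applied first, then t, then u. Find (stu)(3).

Apply the permutations in order: s(3) = 13, then t(13) = 12, then u(12) = 3. So (stu)(3) = 3.

3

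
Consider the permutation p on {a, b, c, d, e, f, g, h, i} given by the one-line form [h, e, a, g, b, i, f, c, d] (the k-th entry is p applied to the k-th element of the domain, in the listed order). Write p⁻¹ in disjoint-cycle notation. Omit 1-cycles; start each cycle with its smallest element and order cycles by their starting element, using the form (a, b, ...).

First write p in disjoint cycles: (a, h, c)(b, e)(d, g, f, i).
Reversing each cycle (and rotating so the smallest element leads) gives p⁻¹ = (a, c, h)(b, e)(d, i, f, g).

(a, c, h)(b, e)(d, i, f, g)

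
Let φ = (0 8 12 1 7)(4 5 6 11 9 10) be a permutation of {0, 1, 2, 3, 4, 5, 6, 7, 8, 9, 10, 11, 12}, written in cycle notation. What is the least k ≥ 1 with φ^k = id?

The cycle type of φ is (6, 5, 1, 1).
The order of φ is the least common multiple of its cycle lengths: lcm(6, 5) = 30.

30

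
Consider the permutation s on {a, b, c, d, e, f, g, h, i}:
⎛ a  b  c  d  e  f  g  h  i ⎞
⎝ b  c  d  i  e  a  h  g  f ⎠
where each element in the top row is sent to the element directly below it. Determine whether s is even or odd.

even

In disjoint-cycle form the cycle lengths are 6, 2, 1.
A cycle is odd iff its length is even; s has 2 even-length cycles, so sgn(s) = (−1)^2 and s is even.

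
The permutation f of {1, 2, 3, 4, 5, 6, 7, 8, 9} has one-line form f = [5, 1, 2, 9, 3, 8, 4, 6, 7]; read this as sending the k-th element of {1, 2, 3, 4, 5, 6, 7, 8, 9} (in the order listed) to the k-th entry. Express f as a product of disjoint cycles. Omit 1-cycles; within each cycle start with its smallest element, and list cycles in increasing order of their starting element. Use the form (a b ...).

(1 5 3 2)(4 9 7)(6 8)

Iterating f from 1 gives 1 → 5 → 3 → 2 → 1; that is the 4-cycle (1 5 3 2).
Repeating from the next unused element and collecting all non-trivial cycles gives (1 5 3 2)(4 9 7)(6 8).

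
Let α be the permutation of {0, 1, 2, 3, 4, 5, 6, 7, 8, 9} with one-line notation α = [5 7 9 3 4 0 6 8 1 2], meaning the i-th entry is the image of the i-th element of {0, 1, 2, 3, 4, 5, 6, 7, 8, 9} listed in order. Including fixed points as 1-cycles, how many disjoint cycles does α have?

6

The cycle decomposition is (0 5)(1 7 8)(2 9)(3)(4)(6), which has 6 cycles (counting 1-cycles).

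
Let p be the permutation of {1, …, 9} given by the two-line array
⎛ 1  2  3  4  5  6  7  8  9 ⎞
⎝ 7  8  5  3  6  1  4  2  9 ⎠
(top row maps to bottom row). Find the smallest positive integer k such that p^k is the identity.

6

Decomposing into disjoint cycles gives cycle lengths 6, 2, 1.
Since disjoint cycles commute, ord(p) = lcm(6, 2) = 6.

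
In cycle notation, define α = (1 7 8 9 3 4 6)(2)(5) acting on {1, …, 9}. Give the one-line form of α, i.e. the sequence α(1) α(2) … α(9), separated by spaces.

7 2 4 6 5 1 8 9 3

Image by image: 1↦7, 2↦2, 3↦4, 4↦6, 5↦5, 6↦1, 7↦8, 8↦9, 9↦3.
So the one-line form is 7 2 4 6 5 1 8 9 3.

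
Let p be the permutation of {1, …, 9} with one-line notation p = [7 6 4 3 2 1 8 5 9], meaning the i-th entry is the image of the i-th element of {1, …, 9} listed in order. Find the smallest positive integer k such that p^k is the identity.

6

Decomposing into disjoint cycles gives cycle lengths 6, 2, 1.
Since disjoint cycles commute, ord(p) = lcm(6, 2) = 6.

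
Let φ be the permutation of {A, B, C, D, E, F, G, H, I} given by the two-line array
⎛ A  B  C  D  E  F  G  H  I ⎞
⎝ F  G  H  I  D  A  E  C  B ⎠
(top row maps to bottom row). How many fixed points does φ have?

No element satisfies φ(x) = x, so there are 0 fixed points.

0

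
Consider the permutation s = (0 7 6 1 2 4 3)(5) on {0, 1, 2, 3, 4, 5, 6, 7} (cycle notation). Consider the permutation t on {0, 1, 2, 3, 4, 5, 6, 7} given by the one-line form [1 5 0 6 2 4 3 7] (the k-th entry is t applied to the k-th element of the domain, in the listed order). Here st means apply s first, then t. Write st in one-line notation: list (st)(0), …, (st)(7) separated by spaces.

7 0 2 1 6 4 5 3

Chase each element through s then t: 0 → 7 → 7; 1 → 2 → 0; 2 → 4 → 2; 3 → 0 → 1; 4 → 3 → 6; 5 → 5 → 4; 6 → 1 → 5; 7 → 6 → 3.
Collecting the images, st = [7 0 2 1 6 4 5 3].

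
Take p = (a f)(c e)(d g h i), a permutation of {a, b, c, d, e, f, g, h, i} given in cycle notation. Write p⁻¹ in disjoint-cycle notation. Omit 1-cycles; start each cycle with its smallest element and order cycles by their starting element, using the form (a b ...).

(a f)(c e)(d i h g)

Inverting a permutation written in cycle notation just reverses the order within every cycle.
Reversing each cycle of p and rotating so the smallest element leads gives (a f)(c e)(d i h g).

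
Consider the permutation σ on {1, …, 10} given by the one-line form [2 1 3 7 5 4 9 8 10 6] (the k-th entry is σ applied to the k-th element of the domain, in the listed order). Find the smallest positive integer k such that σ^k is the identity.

The disjoint-cycle form of σ has cycle lengths 5, 2, 1, 1, 1.
The order is lcm(5, 2) = 10.

10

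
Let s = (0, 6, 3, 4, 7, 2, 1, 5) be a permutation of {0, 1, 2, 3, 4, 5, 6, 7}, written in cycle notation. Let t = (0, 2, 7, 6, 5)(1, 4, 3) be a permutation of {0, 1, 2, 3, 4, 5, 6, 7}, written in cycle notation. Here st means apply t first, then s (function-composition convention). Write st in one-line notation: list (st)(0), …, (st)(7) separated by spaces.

(st)(x) = s(t(x)). Computing each image: s(t(0)) = s(2) = 1, s(t(1)) = s(4) = 7, s(t(2)) = s(7) = 2, s(t(3)) = s(1) = 5, s(t(4)) = s(3) = 4, s(t(5)) = s(0) = 6, s(t(6)) = s(5) = 0, s(t(7)) = s(6) = 3.
Hence st = [1 7 2 5 4 6 0 3].

1 7 2 5 4 6 0 3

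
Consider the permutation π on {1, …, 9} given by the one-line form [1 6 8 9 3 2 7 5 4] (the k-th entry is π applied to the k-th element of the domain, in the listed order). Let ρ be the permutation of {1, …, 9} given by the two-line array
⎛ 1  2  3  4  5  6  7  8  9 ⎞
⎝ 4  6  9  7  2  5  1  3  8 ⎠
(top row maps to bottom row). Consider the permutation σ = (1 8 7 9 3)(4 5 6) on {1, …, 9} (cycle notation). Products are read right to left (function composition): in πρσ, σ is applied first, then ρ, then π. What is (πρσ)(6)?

Chase 6: σ(6) = 4; ρ(4) = 7; π(7) = 7. Hence (πρσ)(6) = 7.

7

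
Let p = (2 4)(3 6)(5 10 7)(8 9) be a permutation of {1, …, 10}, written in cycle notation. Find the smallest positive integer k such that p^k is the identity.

6

The disjoint cycles have lengths 3, 2, 2, 2, 1.
Since disjoint cycles commute, ord(p) = lcm(3, 2, 2, 2) = 6.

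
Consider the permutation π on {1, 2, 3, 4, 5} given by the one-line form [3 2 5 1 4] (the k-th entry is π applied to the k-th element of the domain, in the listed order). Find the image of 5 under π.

4

5 is element number 5 of the domain, and entry number 5 of the one-line form is 4, so π(5) = 4.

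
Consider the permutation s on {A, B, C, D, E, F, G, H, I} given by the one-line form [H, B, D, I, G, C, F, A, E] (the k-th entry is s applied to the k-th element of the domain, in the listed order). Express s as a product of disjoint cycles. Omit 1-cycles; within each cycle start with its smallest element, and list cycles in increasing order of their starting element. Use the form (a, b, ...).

Iterating s from A gives A → H → A; that is the 2-cycle (A, H).
Continuing from each remaining unvisited element yields (A, H)(C, D, I, E, G, F).

(A, H)(C, D, I, E, G, F)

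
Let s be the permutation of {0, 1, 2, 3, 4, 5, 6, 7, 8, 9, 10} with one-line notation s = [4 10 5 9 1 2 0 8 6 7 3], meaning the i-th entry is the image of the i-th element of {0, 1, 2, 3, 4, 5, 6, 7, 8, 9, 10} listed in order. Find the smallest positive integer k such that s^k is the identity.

18

The disjoint-cycle form of s has cycle lengths 9, 2.
Since disjoint cycles commute, ord(s) = lcm(9, 2) = 18.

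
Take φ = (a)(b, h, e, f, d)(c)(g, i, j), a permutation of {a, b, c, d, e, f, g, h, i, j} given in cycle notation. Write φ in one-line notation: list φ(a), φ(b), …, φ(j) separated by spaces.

a h c b f d i e j g

Image by image: a↦a, b↦h, c↦c, d↦b, e↦f, f↦d, g↦i, h↦e, i↦j, j↦g.
So the one-line form is a h c b f d i e j g.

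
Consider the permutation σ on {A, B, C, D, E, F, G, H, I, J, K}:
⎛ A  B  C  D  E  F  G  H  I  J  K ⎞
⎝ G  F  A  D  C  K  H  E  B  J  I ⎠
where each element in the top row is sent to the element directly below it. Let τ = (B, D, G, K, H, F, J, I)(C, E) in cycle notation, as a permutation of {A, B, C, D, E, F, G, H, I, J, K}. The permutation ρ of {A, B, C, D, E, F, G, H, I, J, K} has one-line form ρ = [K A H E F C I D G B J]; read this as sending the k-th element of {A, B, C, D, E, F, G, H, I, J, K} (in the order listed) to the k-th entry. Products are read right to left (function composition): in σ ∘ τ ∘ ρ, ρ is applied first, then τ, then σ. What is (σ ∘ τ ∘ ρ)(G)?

Apply the permutations in order: ρ(G) = I, then τ(I) = B, then σ(B) = F. So (σ ∘ τ ∘ ρ)(G) = F.

F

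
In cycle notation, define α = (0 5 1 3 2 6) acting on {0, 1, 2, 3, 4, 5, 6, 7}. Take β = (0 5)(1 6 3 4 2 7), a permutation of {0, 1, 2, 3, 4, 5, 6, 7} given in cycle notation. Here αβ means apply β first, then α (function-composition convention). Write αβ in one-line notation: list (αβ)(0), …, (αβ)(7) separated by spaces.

For each element, apply β then α: 0 → 5 → 1; 1 → 6 → 0; 2 → 7 → 7; 3 → 4 → 4; 4 → 2 → 6; 5 → 0 → 5; 6 → 3 → 2; 7 → 1 → 3.
Collecting the images, αβ = [1 0 7 4 6 5 2 3].

1 0 7 4 6 5 2 3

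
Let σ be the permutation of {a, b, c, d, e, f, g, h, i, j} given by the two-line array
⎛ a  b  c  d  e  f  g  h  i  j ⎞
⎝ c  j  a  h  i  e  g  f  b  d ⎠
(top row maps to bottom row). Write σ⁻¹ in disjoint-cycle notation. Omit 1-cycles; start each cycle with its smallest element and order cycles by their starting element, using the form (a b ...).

(a c)(b i e f h d j)

The cycle decomposition of σ is (a c)(b j d h f e i).
The inverse reverses every cycle; in canonical form, σ⁻¹ = (a c)(b i e f h d j).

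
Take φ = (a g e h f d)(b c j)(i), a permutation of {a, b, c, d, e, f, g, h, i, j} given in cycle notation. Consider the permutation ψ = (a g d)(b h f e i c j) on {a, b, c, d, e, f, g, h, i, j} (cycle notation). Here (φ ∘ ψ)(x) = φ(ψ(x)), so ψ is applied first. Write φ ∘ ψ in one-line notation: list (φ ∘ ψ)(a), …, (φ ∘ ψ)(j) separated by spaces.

e f b g i h a d j c

For each element, apply ψ then φ: a → g → e; b → h → f; c → j → b; d → a → g; e → i → i; f → e → h; g → d → a; h → f → d; i → c → j; j → b → c.
Collecting the images, φ ∘ ψ = [e f b g i h a d j c].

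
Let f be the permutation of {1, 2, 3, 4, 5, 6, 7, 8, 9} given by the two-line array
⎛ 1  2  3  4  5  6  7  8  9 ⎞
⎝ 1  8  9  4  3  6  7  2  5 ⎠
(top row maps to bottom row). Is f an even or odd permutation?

odd

In disjoint-cycle form the cycle lengths are 3, 2, 1, 1, 1, 1.
A cycle of length ℓ contributes ℓ−1 transpositions, so f is a product of 2 + 1 = 3 transpositions — odd.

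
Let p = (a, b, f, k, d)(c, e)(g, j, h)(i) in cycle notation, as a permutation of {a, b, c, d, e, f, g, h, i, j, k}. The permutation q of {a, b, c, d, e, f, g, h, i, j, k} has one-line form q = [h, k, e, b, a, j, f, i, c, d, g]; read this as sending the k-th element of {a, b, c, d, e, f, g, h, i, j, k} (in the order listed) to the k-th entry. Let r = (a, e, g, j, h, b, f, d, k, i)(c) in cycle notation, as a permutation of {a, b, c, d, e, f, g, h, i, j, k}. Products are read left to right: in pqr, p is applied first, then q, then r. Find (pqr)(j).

a

Apply the permutations in order: p(j) = h, then q(h) = i, then r(i) = a. So (pqr)(j) = a.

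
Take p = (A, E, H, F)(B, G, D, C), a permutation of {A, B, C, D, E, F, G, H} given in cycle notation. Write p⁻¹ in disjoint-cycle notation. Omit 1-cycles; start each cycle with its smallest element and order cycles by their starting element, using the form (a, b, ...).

(A, F, H, E)(B, C, D, G)

If p sends a → b within a cycle, p⁻¹ sends b → a; equivalently, reverse each cycle.
Reversing each cycle of p and rotating so the smallest element leads gives (A, F, H, E)(B, C, D, G).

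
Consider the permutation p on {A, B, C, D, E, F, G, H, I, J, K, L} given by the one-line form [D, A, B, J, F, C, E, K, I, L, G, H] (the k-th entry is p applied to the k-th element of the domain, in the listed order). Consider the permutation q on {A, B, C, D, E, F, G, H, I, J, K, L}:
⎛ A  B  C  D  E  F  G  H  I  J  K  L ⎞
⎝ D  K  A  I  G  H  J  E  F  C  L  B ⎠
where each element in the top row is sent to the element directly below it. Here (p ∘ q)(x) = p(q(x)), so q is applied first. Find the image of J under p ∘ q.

B

First apply q: q(J) = C, then p(C) = B. Thus (p ∘ q)(J) = B.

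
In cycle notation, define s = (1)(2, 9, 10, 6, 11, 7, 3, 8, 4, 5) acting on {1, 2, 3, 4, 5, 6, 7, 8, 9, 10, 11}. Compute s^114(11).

11 lies in the 10-cycle (2, 9, 10, 6, 11, 7, 3, 8, 4, 5).
Powers repeat with period 10 on this cycle, and 114 mod 10 = 4, so s^114(11) = s^4(11).
Advancing 4 steps from 11: 11 → 7 → 3 → 8 → 4.

4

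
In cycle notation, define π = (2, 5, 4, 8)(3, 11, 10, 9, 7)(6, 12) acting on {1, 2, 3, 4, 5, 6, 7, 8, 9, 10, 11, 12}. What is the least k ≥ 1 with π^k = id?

The disjoint cycles have lengths 5, 4, 2, 1.
Since disjoint cycles commute, ord(π) = lcm(5, 4, 2) = 20.

20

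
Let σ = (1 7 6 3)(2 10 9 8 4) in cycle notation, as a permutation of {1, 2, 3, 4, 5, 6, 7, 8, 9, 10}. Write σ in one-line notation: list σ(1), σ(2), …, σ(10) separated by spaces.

Image by image: 1↦7, 2↦10, 3↦1, 4↦2, 5↦5, 6↦3, 7↦6, 8↦4, 9↦8, 10↦9.
Listing these in domain order gives 7 10 1 2 5 3 6 4 8 9.

7 10 1 2 5 3 6 4 8 9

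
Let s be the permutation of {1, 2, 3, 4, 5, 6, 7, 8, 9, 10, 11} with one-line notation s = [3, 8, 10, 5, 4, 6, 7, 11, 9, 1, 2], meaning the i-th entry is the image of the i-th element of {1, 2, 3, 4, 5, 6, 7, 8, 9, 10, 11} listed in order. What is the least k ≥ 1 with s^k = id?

Decomposing into disjoint cycles gives cycle lengths 3, 3, 2, 1, 1, 1.
Since disjoint cycles commute, ord(s) = lcm(3, 3, 2) = 6.

6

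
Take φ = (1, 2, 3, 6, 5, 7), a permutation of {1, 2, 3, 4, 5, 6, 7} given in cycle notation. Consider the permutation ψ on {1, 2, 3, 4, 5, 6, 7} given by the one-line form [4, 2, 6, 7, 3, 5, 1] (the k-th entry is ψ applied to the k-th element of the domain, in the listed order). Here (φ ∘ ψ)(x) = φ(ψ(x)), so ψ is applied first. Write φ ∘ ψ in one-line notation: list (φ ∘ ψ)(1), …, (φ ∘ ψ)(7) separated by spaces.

4 3 5 1 6 7 2

Chase each element through ψ then φ: 1 → 4 → 4; 2 → 2 → 3; 3 → 6 → 5; 4 → 7 → 1; 5 → 3 → 6; 6 → 5 → 7; 7 → 1 → 2.
Collecting the images, φ ∘ ψ = [4 3 5 1 6 7 2].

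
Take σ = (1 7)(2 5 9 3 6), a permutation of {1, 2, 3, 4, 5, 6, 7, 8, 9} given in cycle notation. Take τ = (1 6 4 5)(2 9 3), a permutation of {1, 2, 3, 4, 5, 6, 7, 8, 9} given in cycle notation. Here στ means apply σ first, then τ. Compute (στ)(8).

(στ)(8) = τ(σ(8)). σ(8) = 8, then τ(8) = 8. So (στ)(8) = 8.

8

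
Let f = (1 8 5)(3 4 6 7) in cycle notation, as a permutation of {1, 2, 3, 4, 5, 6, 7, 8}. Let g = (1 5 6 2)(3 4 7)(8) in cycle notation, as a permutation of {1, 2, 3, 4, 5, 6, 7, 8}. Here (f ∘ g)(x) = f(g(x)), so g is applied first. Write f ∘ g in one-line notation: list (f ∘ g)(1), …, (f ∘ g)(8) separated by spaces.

1 8 6 3 7 2 4 5

(f ∘ g)(x) = f(g(x)). Computing each image: f(g(1)) = f(5) = 1, f(g(2)) = f(1) = 8, f(g(3)) = f(4) = 6, f(g(4)) = f(7) = 3, f(g(5)) = f(6) = 7, f(g(6)) = f(2) = 2, f(g(7)) = f(3) = 4, f(g(8)) = f(8) = 5.
Hence f ∘ g = [1 8 6 3 7 2 4 5].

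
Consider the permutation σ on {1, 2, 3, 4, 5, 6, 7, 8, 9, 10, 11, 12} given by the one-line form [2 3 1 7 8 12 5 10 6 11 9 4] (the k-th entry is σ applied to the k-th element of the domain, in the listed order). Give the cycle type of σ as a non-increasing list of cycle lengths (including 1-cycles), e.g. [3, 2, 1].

[9, 3]

The disjoint cycles are (1 2 3)(4 7 5 8 10 11 9 6 12), with lengths 9, 3 in non-increasing order.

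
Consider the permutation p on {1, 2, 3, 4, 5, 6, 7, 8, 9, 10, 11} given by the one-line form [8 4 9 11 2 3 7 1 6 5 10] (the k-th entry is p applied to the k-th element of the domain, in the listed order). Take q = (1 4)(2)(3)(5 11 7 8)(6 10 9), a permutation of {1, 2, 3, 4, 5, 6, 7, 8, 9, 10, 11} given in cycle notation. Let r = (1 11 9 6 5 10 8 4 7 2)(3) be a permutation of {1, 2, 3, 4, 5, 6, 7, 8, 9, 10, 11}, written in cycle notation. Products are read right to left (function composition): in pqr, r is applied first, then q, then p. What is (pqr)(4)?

(pqr)(4) = p(q(r(4))). r(4) = 7, then q(7) = 8, then p(8) = 1, so the result is 1.

1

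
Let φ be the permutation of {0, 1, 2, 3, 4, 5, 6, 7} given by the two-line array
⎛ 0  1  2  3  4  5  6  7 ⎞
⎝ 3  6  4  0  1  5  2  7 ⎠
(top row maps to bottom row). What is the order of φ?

Decomposing into disjoint cycles gives cycle lengths 4, 2, 1, 1.
The order of φ is the least common multiple of its cycle lengths: lcm(4, 2) = 4.

4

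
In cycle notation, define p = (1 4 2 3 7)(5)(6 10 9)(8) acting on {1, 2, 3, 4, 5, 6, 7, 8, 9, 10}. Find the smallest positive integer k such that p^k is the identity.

15

The cycle type of p is (5, 3, 1, 1).
Since disjoint cycles commute, ord(p) = lcm(5, 3) = 15.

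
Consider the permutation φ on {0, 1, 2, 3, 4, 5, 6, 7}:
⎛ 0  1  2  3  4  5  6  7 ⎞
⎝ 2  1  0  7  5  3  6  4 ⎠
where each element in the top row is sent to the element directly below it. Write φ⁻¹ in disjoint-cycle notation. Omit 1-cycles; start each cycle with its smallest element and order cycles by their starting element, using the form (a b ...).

First write φ in disjoint cycles: (0 2)(3 7 4 5).
Reversing each cycle (and rotating so the smallest element leads) gives φ⁻¹ = (0 2)(3 5 4 7).

(0 2)(3 5 4 7)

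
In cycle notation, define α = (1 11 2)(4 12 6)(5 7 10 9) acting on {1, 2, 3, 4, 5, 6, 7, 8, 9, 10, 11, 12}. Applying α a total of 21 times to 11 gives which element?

11

11 lies in the 3-cycle (1 11 2).
On a 3-cycle, α^3 is the identity, so α^21 = α^0 there (21 ≡ 0 mod 3).
So α^21(11) = 11.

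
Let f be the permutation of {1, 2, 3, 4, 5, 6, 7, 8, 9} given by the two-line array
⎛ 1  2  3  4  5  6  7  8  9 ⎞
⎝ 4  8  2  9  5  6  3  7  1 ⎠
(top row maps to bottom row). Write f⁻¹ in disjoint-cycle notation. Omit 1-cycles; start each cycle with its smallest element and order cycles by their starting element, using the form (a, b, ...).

(1, 9, 4)(2, 3, 7, 8)

The cycle decomposition of f is (1, 4, 9)(2, 8, 7, 3).
The inverse reverses every cycle; in canonical form, f⁻¹ = (1, 9, 4)(2, 3, 7, 8).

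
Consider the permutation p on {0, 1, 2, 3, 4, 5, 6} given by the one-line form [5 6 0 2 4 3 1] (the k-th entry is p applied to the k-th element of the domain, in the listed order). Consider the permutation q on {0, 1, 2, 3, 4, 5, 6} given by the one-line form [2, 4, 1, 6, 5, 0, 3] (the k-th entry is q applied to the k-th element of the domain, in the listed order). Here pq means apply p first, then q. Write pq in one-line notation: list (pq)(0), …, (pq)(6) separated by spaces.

0 3 2 1 5 6 4

(pq)(x) = q(p(x)). Computing each image: q(p(0)) = q(5) = 0, q(p(1)) = q(6) = 3, q(p(2)) = q(0) = 2, q(p(3)) = q(2) = 1, q(p(4)) = q(4) = 5, q(p(5)) = q(3) = 6, q(p(6)) = q(1) = 4.
Hence pq = [0 3 2 1 5 6 4].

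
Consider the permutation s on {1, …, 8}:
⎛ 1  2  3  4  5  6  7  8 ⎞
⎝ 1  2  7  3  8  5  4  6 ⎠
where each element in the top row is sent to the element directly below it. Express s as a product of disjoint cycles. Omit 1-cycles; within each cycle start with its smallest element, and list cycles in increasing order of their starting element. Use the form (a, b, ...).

(3, 7, 4)(5, 8, 6)

From 3: 3 → 7 → 4 → 3, closing the cycle (3, 7, 4).
Repeating from the next unused element and collecting all non-trivial cycles gives (3, 7, 4)(5, 8, 6).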